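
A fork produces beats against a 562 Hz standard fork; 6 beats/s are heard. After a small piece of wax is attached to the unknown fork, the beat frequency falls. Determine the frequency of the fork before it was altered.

|f − 562| = 6, so the fork was at either 556 Hz or 568 Hz.
Loading a fork with wax lowers its frequency; the adjustment lowers the fork's frequency.
The beat rate fell, so the adjustment moved the fork toward 562 Hz — it must have started above the reference.

568 Hz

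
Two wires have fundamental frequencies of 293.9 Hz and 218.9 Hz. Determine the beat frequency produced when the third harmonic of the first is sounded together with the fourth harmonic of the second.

6.1 Hz

Third harmonic of the first: 3·293.9 = 881.7 Hz.
Fourth harmonic of the second: 4·218.9 = 875.6 Hz.
f_beat = |881.7 − 875.6| = 6.1 Hz.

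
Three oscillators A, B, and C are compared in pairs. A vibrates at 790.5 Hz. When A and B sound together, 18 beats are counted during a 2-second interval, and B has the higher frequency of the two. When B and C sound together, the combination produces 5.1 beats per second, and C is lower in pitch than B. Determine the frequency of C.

794.4 Hz

A–B: Beat frequency = 18/2 = 9 Hz.
B is above A, so f_B = 790.5 + 9 = 799.5 Hz.
C is below B, so f_C = 799.5 − 5.1 = 794.4 Hz.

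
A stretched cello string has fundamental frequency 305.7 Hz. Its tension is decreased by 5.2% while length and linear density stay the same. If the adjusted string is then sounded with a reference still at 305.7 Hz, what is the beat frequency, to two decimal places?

8.05 Hz

For a string, f ∝ √T, so the new frequency is 305.7·√0.948 = 297.6457 Hz.
f_beat = |297.6457 − 305.7| = 8.05 Hz.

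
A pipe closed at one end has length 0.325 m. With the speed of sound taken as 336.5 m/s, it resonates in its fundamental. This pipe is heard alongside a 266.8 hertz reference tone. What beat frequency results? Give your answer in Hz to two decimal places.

7.95 Hz

Closed pipe (odd harmonics): f_n = n·v/(4L) = 1·336.5/(4·0.325) = 258.8462 Hz.
f_beat = |258.8462 − 266.8| = 7.95 Hz.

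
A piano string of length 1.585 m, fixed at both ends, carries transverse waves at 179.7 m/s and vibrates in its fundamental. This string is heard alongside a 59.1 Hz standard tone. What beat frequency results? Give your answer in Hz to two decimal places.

2.41 Hz

For a string fixed at both ends, f_n = n·v/(2L) = 1·179.7/(2·1.585) = 56.6877 Hz.
f_beat = |56.6877 − 59.1| = 2.41 Hz.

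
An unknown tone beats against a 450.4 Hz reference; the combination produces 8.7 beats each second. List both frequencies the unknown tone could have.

|f − 450.4| = 8.7, so f = 450.4 ± 8.7.

441.7 Hz or 459.1 Hz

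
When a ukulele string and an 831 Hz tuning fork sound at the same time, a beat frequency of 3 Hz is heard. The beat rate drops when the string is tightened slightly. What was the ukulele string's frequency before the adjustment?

828 Hz

|f − 831| = 3, so the ukulele string was at either 828 Hz or 834 Hz.
Increasing tension raises a string's frequency; the adjustment raises the ukulele string's frequency.
The beat rate fell, so the adjustment moved the ukulele string toward 831 Hz — it must have started below the reference.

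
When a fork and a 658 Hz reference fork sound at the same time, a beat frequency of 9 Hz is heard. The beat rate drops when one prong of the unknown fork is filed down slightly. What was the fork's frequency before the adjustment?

649 Hz

|f − 658| = 9, so the fork was at either 649 Hz or 667 Hz.
Filing a prong removes mass and raises the fork's frequency; the adjustment raises the fork's frequency.
The beat rate fell, so the adjustment moved the fork toward 658 Hz — it must have started below the reference.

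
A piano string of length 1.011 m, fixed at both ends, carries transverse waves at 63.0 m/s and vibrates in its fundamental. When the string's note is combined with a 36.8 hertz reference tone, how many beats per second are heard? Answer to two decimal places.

5.64 Hz

For a string fixed at both ends, f_n = n·v/(2L) = 1·63.0/(2·1.011) = 31.1573 Hz.
f_beat = |31.1573 − 36.8| = 5.64 Hz.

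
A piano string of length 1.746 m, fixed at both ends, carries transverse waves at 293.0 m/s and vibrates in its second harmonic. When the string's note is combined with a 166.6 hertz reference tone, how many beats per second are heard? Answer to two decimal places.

For a string fixed at both ends, f_n = n·v/(2L) = 2·293.0/(2·1.746) = 167.8121 Hz.
f_beat = |167.8121 − 166.6| = 1.21 Hz.

1.21 Hz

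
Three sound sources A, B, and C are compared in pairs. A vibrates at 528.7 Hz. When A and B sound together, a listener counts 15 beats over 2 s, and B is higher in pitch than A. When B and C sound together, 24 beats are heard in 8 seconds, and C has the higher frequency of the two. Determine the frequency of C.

539.2 Hz

A–B: Beat frequency = 15/2 = 7.5 Hz.
B is above A, so f_B = 528.7 + 7.5 = 536.2 Hz.
B–C: Beat frequency = 24/8 = 3 Hz.
C is above B, so f_C = 536.2 + 3 = 539.2 Hz.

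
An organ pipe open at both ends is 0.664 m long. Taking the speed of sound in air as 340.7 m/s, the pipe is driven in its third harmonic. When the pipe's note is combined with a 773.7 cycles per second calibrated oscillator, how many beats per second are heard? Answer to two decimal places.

4.05 Hz

Open pipe: f_n = n·v/(2L) = 3·340.7/(2·0.664) = 769.6536 Hz.
f_beat = |769.6536 − 773.7| = 4.05 Hz.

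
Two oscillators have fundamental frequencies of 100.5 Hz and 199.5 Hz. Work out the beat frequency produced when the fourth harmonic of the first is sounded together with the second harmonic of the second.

Fourth harmonic of the first: 4·100.5 = 402.0 Hz.
Second harmonic of the second: 2·199.5 = 399.0 Hz.
f_beat = |402.0 − 399.0| = 3.0 Hz.

3.0 Hz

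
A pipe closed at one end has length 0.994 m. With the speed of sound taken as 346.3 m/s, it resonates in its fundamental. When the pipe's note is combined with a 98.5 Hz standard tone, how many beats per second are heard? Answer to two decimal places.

Closed pipe (odd harmonics): f_n = n·v/(4L) = 1·346.3/(4·0.994) = 87.0976 Hz.
f_beat = |87.0976 − 98.5| = 11.40 Hz.

11.40 Hz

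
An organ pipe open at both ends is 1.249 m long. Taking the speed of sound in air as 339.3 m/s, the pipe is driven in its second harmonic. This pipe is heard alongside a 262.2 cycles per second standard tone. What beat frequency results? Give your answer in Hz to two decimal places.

Open pipe: f_n = n·v/(2L) = 2·339.3/(2·1.249) = 271.6573 Hz.
f_beat = |271.6573 − 262.2| = 9.46 Hz.

9.46 Hz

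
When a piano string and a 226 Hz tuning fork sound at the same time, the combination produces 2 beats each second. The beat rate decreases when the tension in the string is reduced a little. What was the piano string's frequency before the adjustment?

228 Hz

|f − 226| = 2, so the piano string was at either 224 Hz or 228 Hz.
Lower tension means lower frequency; the adjustment lowers the piano string's frequency.
The beat rate fell, so the adjustment moved the piano string toward 226 Hz — it must have started above the reference.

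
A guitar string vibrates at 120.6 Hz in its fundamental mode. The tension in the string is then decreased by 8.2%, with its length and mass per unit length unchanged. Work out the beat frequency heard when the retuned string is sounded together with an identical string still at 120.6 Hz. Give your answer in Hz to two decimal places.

For a string, f ∝ √T, so the new frequency is 120.6·√0.918 = 115.5497 Hz.
f_beat = |115.5497 − 120.6| = 5.05 Hz.

5.05 Hz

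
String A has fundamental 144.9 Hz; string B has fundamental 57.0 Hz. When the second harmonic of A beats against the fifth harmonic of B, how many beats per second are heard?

4.8 Hz

Second harmonic of the first: 2·144.9 = 289.8 Hz.
Fifth harmonic of the second: 5·57.0 = 285.0 Hz.
f_beat = |289.8 − 285.0| = 4.8 Hz.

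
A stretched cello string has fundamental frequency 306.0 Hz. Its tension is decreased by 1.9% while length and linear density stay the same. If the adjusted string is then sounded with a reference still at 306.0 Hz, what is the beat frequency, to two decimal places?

2.92 Hz

For a string, f ∝ √T, so the new frequency is 306.0·√0.981 = 303.0791 Hz.
f_beat = |303.0791 − 306.0| = 2.92 Hz.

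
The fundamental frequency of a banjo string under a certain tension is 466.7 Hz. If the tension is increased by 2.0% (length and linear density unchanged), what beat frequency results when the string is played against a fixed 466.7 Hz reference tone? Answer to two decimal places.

4.64 Hz

For a string, f ∝ √T, so the new frequency is 466.7·√1.020 = 471.3439 Hz.
f_beat = |471.3439 − 466.7| = 4.64 Hz.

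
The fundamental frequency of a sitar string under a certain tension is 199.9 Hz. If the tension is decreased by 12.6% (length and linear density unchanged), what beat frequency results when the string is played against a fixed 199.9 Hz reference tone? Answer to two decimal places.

13.02 Hz

For a string, f ∝ √T, so the new frequency is 199.9·√0.874 = 186.8824 Hz.
f_beat = |186.8824 − 199.9| = 13.02 Hz.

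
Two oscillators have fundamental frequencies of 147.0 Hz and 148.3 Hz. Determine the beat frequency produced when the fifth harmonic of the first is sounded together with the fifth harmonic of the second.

Fifth harmonic of the first: 5·147.0 = 735.0 Hz.
Fifth harmonic of the second: 5·148.3 = 741.5 Hz.
f_beat = |735.0 − 741.5| = 6.5 Hz.

6.5 Hz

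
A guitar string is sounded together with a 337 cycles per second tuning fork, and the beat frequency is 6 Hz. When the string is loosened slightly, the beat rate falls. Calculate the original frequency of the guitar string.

|f − 337| = 6, so the guitar string was at either 331 Hz or 343 Hz.
Reducing tension lowers a string's frequency; the adjustment lowers the guitar string's frequency.
The beat rate fell, so the adjustment moved the guitar string toward 337 Hz — it must have started above the reference.

343 Hz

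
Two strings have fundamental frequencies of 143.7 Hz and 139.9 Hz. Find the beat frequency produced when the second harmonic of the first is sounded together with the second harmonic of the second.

7.6 Hz

Second harmonic of the first: 2·143.7 = 287.4 Hz.
Second harmonic of the second: 2·139.9 = 279.8 Hz.
f_beat = |287.4 − 279.8| = 7.6 Hz.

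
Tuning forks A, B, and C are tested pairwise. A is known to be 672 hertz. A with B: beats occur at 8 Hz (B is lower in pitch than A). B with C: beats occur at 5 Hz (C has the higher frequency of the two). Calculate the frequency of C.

B is below A, so f_B = 672 − 8 = 664 Hz.
C is above B, so f_C = 664 + 5 = 669 Hz.

669 Hz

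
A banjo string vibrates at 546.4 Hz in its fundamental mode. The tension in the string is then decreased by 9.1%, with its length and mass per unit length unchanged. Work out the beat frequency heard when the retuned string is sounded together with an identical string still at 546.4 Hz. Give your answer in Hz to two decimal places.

25.45 Hz

For a string, f ∝ √T, so the new frequency is 546.4·√0.909 = 520.9459 Hz.
f_beat = |520.9459 − 546.4| = 25.45 Hz.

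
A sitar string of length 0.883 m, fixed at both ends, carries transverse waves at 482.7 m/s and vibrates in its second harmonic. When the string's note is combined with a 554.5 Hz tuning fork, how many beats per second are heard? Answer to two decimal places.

For a string fixed at both ends, f_n = n·v/(2L) = 2·482.7/(2·0.883) = 546.6591 Hz.
f_beat = |546.6591 − 554.5| = 7.84 Hz.

7.84 Hz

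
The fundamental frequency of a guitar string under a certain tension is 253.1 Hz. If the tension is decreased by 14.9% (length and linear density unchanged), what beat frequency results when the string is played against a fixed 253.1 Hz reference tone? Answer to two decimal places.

19.62 Hz

For a string, f ∝ √T, so the new frequency is 253.1·√0.851 = 233.4839 Hz.
f_beat = |233.4839 − 253.1| = 19.62 Hz.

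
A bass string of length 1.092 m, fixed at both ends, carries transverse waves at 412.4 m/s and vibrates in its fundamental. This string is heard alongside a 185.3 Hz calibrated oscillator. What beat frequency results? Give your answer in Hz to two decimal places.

For a string fixed at both ends, f_n = n·v/(2L) = 1·412.4/(2·1.092) = 188.8278 Hz.
f_beat = |188.8278 − 185.3| = 3.53 Hz.

3.53 Hz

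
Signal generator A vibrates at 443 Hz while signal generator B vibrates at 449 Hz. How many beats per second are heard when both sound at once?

6 Hz

Beats arise from superposition of two nearby frequencies; the beat rate is |f₁ − f₂|.
|443 − 449| = 6 Hz.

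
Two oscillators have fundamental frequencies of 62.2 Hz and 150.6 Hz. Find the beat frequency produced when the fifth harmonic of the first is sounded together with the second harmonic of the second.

Fifth harmonic of the first: 5·62.2 = 311.0 Hz.
Second harmonic of the second: 2·150.6 = 301.2 Hz.
f_beat = |311.0 − 301.2| = 9.8 Hz.

9.8 Hz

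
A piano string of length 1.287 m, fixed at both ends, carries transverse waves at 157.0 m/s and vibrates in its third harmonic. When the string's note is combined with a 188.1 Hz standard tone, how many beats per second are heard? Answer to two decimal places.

5.12 Hz

For a string fixed at both ends, f_n = n·v/(2L) = 3·157.0/(2·1.287) = 182.9837 Hz.
f_beat = |182.9837 − 188.1| = 5.12 Hz.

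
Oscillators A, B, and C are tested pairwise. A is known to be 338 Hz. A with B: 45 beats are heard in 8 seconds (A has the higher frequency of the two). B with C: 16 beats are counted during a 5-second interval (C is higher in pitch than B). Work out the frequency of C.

A–B: Beat frequency = 45/8 = 5.625 Hz.
B is below A, so f_B = 338 − 5.625 = 332.375 Hz.
B–C: Beat frequency = 16/5 = 3.2 Hz.
C is above B, so f_C = 332.375 + 3.2 = 335.575 Hz.

335.575 Hz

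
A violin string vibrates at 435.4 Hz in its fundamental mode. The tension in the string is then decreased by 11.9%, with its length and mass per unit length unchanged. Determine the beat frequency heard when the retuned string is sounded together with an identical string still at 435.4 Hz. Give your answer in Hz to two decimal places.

For a string, f ∝ √T, so the new frequency is 435.4·√0.881 = 408.6734 Hz.
f_beat = |408.6734 − 435.4| = 26.73 Hz.

26.73 Hz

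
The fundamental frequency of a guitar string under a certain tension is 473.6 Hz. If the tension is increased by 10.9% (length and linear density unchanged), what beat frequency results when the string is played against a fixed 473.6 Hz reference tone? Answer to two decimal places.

For a string, f ∝ √T, so the new frequency is 473.6·√1.109 = 498.7438 Hz.
f_beat = |498.7438 − 473.6| = 25.14 Hz.

25.14 Hz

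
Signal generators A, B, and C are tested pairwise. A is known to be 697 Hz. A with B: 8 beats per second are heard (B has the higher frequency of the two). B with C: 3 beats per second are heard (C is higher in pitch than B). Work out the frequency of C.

708 Hz

B is above A, so f_B = 697 + 8 = 705 Hz.
C is above B, so f_C = 705 + 3 = 708 Hz.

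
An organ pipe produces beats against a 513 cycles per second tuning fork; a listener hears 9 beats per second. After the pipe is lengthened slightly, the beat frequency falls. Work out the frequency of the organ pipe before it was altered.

522 Hz

|f − 513| = 9, so the organ pipe was at either 504 Hz or 522 Hz.
A longer pipe has a lower fundamental; the adjustment lowers the organ pipe's frequency.
The beat rate fell, so the adjustment moved the organ pipe toward 513 Hz — it must have started above the reference.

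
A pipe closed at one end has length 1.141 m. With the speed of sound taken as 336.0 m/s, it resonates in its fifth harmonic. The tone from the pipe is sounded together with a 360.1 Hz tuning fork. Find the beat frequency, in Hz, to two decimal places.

Closed pipe (odd harmonics): f_n = n·v/(4L) = 5·336.0/(4·1.141) = 368.0982 Hz.
f_beat = |368.0982 − 360.1| = 8.00 Hz.

8.00 Hz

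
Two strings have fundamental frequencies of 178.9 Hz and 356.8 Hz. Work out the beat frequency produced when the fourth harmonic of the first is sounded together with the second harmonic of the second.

Fourth harmonic of the first: 4·178.9 = 715.6 Hz.
Second harmonic of the second: 2·356.8 = 713.6 Hz.
f_beat = |715.6 − 713.6| = 2.0 Hz.

2.0 Hz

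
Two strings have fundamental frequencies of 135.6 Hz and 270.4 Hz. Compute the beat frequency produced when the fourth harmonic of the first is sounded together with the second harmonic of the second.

1.6 Hz

Fourth harmonic of the first: 4·135.6 = 542.4 Hz.
Second harmonic of the second: 2·270.4 = 540.8 Hz.
f_beat = |542.4 − 540.8| = 1.6 Hz.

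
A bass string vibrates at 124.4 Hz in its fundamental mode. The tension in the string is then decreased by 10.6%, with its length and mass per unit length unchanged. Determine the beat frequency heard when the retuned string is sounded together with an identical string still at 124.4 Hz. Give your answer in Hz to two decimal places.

6.78 Hz

For a string, f ∝ √T, so the new frequency is 124.4·√0.894 = 117.6222 Hz.
f_beat = |117.6222 − 124.4| = 6.78 Hz.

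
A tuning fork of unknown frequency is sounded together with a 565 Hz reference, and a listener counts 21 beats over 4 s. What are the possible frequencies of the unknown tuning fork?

Beat frequency = 21/4 = 5.25 Hz.
|f − 565| = 5.25, so f = 565 ± 5.25.

559.75 Hz or 570.25 Hz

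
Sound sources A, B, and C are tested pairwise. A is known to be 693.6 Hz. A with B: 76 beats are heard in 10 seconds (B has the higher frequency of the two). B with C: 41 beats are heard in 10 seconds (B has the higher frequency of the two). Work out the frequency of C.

A–B: Beat frequency = 76/10 = 7.6 Hz.
B is above A, so f_B = 693.6 + 7.6 = 701.2 Hz.
B–C: Beat frequency = 41/10 = 4.1 Hz.
C is below B, so f_C = 701.2 − 4.1 = 697.1 Hz.

697.1 Hz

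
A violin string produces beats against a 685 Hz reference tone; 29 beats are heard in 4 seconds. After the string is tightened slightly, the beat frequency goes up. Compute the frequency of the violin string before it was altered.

692.25 Hz

Beat frequency = 29/4 = 7.25 Hz.
|f − 685| = 7.25, so the violin string was at either 677.75 Hz or 692.25 Hz.
Increasing tension raises a string's frequency; the adjustment raises the violin string's frequency.
The beat rate rose, so the adjustment moved the violin string further from 685 Hz — it was already above the reference.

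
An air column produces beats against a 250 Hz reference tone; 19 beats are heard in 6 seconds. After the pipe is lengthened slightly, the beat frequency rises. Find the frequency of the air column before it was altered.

Beat frequency = 19/6 = 3.1667 Hz.
|f − 250| = 3.1667, so the air column was at either 246.8333 Hz or 253.1667 Hz.
A longer pipe has a lower fundamental; the adjustment lowers the air column's frequency.
The beat rate rose, so the adjustment moved the air column further from 250 Hz — it was already below the reference.

246.8333 Hz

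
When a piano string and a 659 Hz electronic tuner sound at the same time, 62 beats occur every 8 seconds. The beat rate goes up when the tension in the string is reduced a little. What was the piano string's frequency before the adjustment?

Beat frequency = 62/8 = 7.75 Hz.
|f − 659| = 7.75, so the piano string was at either 651.25 Hz or 666.75 Hz.
Lower tension means lower frequency; the adjustment lowers the piano string's frequency.
The beat rate rose, so the adjustment moved the piano string further from 659 Hz — it was already below the reference.

651.25 Hz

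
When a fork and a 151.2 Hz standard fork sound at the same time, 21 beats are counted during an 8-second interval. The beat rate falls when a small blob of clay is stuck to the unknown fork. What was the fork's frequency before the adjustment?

153.825 Hz

Beat frequency = 21/8 = 2.625 Hz.
|f − 151.2| = 2.625, so the fork was at either 148.575 Hz or 153.825 Hz.
Adding mass to a fork lowers its frequency; the adjustment lowers the fork's frequency.
The beat rate fell, so the adjustment moved the fork toward 151.2 Hz — it must have started above the reference.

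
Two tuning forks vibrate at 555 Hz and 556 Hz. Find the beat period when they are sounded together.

f_beat = |555 − 556| = 1 Hz.
Beat period T = 1 / f_beat = 1 / 1 s.

1.000 s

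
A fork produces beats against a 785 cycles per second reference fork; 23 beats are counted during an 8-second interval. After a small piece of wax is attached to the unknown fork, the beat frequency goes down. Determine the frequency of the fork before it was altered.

Beat frequency = 23/8 = 2.875 Hz.
|f − 785| = 2.875, so the fork was at either 782.125 Hz or 787.875 Hz.
Loading a fork with wax lowers its frequency; the adjustment lowers the fork's frequency.
The beat rate fell, so the adjustment moved the fork toward 785 Hz — it must have started above the reference.

787.875 Hz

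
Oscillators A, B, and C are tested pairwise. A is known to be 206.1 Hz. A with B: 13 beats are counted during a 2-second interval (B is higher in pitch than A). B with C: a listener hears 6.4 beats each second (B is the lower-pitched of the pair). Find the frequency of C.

A–B: Beat frequency = 13/2 = 6.5 Hz.
B is above A, so f_B = 206.1 + 6.5 = 212.6 Hz.
C is above B, so f_C = 212.6 + 6.4 = 219 Hz.

219 Hz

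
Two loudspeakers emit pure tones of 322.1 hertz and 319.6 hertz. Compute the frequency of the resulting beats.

f_beat = |f₁ − f₂|.
|322.1 − 319.6| = 2.5 Hz.

2.5 Hz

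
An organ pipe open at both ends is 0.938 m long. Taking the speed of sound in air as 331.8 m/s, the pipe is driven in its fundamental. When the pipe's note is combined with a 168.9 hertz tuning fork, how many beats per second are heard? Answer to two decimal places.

7.97 Hz

Open pipe: f_n = n·v/(2L) = 1·331.8/(2·0.938) = 176.8657 Hz.
f_beat = |176.8657 − 168.9| = 7.97 Hz.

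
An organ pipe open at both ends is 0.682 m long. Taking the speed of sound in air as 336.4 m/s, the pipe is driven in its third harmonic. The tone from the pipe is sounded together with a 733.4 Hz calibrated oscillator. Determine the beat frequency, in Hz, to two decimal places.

6.48 Hz

Open pipe: f_n = n·v/(2L) = 3·336.4/(2·0.682) = 739.8827 Hz.
f_beat = |739.8827 − 733.4| = 6.48 Hz.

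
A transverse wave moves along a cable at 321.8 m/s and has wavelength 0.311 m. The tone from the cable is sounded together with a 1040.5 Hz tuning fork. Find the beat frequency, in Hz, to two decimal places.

Source frequency f = v/λ = 321.8/0.311 = 1034.7267 Hz.
f_beat = |1034.7267 − 1040.5| = 5.77 Hz.

5.77 Hz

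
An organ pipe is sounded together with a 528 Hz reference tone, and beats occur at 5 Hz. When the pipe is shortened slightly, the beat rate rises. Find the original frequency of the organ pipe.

|f − 528| = 5, so the organ pipe was at either 523 Hz or 533 Hz.
A shorter pipe has a higher fundamental; the adjustment raises the organ pipe's frequency.
The beat rate rose, so the adjustment moved the organ pipe further from 528 Hz — it was already above the reference.

533 Hz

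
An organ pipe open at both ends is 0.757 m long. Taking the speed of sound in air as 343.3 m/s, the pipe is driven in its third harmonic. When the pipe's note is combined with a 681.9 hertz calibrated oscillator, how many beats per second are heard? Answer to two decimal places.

1.65 Hz

Open pipe: f_n = n·v/(2L) = 3·343.3/(2·0.757) = 680.2510 Hz.
f_beat = |680.2510 − 681.9| = 1.65 Hz.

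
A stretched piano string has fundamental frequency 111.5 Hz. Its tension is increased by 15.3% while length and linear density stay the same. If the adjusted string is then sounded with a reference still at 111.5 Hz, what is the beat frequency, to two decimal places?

8.23 Hz

For a string, f ∝ √T, so the new frequency is 111.5·√1.153 = 119.7263 Hz.
f_beat = |119.7263 − 111.5| = 8.23 Hz.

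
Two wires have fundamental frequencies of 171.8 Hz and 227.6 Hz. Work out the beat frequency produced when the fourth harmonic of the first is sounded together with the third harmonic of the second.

Fourth harmonic of the first: 4·171.8 = 687.2 Hz.
Third harmonic of the second: 3·227.6 = 682.8 Hz.
f_beat = |687.2 − 682.8| = 4.4 Hz.

4.4 Hz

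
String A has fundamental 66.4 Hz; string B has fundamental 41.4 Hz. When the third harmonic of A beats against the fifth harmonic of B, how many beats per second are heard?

Third harmonic of the first: 3·66.4 = 199.2 Hz.
Fifth harmonic of the second: 5·41.4 = 207.0 Hz.
f_beat = |199.2 − 207.0| = 7.8 Hz.

7.8 Hz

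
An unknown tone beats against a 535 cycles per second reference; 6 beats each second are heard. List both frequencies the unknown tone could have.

529 Hz or 541 Hz

|f − 535| = 6, so f = 535 ± 6.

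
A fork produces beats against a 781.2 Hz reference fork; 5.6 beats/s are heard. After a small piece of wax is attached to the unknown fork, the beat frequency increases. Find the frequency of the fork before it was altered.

|f − 781.2| = 5.6, so the fork was at either 775.6 Hz or 786.8 Hz.
Loading a fork with wax lowers its frequency; the adjustment lowers the fork's frequency.
The beat rate rose, so the adjustment moved the fork further from 781.2 Hz — it was already below the reference.

775.6 Hz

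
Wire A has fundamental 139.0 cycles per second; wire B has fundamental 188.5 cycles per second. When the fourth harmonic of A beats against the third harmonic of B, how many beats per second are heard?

Fourth harmonic of the first: 4·139.0 = 556.0 Hz.
Third harmonic of the second: 3·188.5 = 565.5 Hz.
f_beat = |556.0 − 565.5| = 9.5 Hz.

9.5 Hz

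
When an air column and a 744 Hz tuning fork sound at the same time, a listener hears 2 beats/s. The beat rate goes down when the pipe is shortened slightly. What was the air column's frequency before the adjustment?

|f − 744| = 2, so the air column was at either 742 Hz or 746 Hz.
A shorter pipe has a higher fundamental; the adjustment raises the air column's frequency.
The beat rate fell, so the adjustment moved the air column toward 744 Hz — it must have started below the reference.

742 Hz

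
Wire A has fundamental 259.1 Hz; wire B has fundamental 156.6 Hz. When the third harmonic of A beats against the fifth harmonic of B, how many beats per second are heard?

Third harmonic of the first: 3·259.1 = 777.3 Hz.
Fifth harmonic of the second: 5·156.6 = 783.0 Hz.
f_beat = |777.3 − 783.0| = 5.7 Hz.

5.7 Hz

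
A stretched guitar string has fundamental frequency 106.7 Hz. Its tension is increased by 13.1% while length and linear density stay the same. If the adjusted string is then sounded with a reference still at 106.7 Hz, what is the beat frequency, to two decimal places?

6.77 Hz

For a string, f ∝ √T, so the new frequency is 106.7·√1.131 = 113.4738 Hz.
f_beat = |113.4738 − 106.7| = 6.77 Hz.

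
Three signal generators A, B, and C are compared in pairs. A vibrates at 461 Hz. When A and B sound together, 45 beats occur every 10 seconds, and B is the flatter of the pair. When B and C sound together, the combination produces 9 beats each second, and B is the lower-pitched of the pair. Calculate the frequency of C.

465.5 Hz

A–B: Beat frequency = 45/10 = 4.5 Hz.
B is below A, so f_B = 461 − 4.5 = 456.5 Hz.
C is above B, so f_C = 456.5 + 9 = 465.5 Hz.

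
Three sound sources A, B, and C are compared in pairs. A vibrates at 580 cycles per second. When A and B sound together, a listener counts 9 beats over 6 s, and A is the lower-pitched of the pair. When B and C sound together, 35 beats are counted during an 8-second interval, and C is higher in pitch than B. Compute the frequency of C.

A–B: Beat frequency = 9/6 = 1.5 Hz.
B is above A, so f_B = 580 + 1.5 = 581.5 Hz.
B–C: Beat frequency = 35/8 = 4.375 Hz.
C is above B, so f_C = 581.5 + 4.375 = 585.875 Hz.

585.875 Hz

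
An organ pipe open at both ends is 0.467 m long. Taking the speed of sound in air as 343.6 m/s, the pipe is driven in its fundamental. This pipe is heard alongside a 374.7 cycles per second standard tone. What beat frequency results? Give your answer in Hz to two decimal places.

6.82 Hz

Open pipe: f_n = n·v/(2L) = 1·343.6/(2·0.467) = 367.8801 Hz.
f_beat = |367.8801 − 374.7| = 6.82 Hz.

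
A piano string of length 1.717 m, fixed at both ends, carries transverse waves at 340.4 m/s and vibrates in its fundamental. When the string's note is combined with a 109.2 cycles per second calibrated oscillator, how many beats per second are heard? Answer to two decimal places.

10.07 Hz

For a string fixed at both ends, f_n = n·v/(2L) = 1·340.4/(2·1.717) = 99.1264 Hz.
f_beat = |99.1264 − 109.2| = 10.07 Hz.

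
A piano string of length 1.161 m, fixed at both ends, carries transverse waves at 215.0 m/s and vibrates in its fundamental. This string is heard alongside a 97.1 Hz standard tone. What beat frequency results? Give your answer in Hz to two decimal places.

4.51 Hz

For a string fixed at both ends, f_n = n·v/(2L) = 1·215.0/(2·1.161) = 92.5926 Hz.
f_beat = |92.5926 − 97.1| = 4.51 Hz.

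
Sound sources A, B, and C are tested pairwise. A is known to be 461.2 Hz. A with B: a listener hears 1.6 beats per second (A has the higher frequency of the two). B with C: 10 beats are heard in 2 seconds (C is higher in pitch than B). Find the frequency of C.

464.6 Hz

B is below A, so f_B = 461.2 − 1.6 = 459.6 Hz.
B–C: Beat frequency = 10/2 = 5 Hz.
C is above B, so f_C = 459.6 + 5 = 464.6 Hz.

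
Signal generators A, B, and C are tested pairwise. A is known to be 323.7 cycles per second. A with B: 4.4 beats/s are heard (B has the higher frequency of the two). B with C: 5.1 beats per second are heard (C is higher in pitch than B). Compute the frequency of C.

333.2 Hz

B is above A, so f_B = 323.7 + 4.4 = 328.1 Hz.
C is above B, so f_C = 328.1 + 5.1 = 333.2 Hz.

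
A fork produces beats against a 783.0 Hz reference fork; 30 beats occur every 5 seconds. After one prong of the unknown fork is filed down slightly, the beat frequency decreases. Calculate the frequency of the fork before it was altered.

Beat frequency = 30/5 = 6 Hz.
|f − 783.0| = 6, so the fork was at either 777 Hz or 789 Hz.
Filing a prong removes mass and raises the fork's frequency; the adjustment raises the fork's frequency.
The beat rate fell, so the adjustment moved the fork toward 783.0 Hz — it must have started below the reference.

777 Hz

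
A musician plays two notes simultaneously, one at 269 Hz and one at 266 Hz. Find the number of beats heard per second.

f_beat = |f₁ − f₂|.
|269 − 266| = 3 Hz.

3 Hz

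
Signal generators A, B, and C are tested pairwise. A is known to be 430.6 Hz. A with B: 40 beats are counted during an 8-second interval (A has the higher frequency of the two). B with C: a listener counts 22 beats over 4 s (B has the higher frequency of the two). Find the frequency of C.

A–B: Beat frequency = 40/8 = 5 Hz.
B is below A, so f_B = 430.6 − 5 = 425.6 Hz.
B–C: Beat frequency = 22/4 = 5.5 Hz.
C is below B, so f_C = 425.6 − 5.5 = 420.1 Hz.

420.1 Hz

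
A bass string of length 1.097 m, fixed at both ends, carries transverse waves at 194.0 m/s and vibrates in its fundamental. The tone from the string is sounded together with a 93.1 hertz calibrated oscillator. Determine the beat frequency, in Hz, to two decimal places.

For a string fixed at both ends, f_n = n·v/(2L) = 1·194.0/(2·1.097) = 88.4230 Hz.
f_beat = |88.4230 − 93.1| = 4.68 Hz.

4.68 Hz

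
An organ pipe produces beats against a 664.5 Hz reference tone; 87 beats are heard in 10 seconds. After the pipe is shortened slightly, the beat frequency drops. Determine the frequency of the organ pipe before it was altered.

Beat frequency = 87/10 = 8.7 Hz.
|f − 664.5| = 8.7, so the organ pipe was at either 655.8 Hz or 673.2 Hz.
A shorter pipe has a higher fundamental; the adjustment raises the organ pipe's frequency.
The beat rate fell, so the adjustment moved the organ pipe toward 664.5 Hz — it must have started below the reference.

655.8 Hz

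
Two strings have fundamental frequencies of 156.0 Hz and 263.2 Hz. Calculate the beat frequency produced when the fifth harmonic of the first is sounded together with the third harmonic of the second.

9.6 Hz

Fifth harmonic of the first: 5·156.0 = 780.0 Hz.
Third harmonic of the second: 3·263.2 = 789.6 Hz.
f_beat = |780.0 − 789.6| = 9.6 Hz.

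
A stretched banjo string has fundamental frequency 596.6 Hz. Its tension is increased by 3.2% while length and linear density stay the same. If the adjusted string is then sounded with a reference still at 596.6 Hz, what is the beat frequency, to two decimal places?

For a string, f ∝ √T, so the new frequency is 596.6·√1.032 = 606.0704 Hz.
f_beat = |606.0704 − 596.6| = 9.47 Hz.

9.47 Hz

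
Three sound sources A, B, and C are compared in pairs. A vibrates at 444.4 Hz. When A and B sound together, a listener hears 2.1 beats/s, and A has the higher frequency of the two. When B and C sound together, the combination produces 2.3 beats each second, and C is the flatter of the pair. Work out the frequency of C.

440 Hz

B is below A, so f_B = 444.4 − 2.1 = 442.3 Hz.
C is below B, so f_C = 442.3 − 2.3 = 440 Hz.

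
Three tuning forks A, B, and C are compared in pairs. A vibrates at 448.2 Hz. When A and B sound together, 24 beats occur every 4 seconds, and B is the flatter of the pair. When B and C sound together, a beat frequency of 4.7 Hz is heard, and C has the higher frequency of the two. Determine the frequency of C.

A–B: Beat frequency = 24/4 = 6 Hz.
B is below A, so f_B = 448.2 − 6 = 442.2 Hz.
C is above B, so f_C = 442.2 + 4.7 = 446.9 Hz.

446.9 Hz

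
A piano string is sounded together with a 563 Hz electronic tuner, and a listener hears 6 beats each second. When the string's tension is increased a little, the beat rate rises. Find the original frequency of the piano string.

|f − 563| = 6, so the piano string was at either 557 Hz or 569 Hz.
Higher tension means higher frequency; the adjustment raises the piano string's frequency.
The beat rate rose, so the adjustment moved the piano string further from 563 Hz — it was already above the reference.

569 Hz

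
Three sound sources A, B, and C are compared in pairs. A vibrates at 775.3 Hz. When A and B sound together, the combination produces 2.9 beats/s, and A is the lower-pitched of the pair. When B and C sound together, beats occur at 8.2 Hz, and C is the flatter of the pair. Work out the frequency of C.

B is above A, so f_B = 775.3 + 2.9 = 778.2 Hz.
C is below B, so f_C = 778.2 − 8.2 = 770 Hz.

770 Hz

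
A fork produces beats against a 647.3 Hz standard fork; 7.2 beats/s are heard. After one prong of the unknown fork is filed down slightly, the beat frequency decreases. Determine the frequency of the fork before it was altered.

|f − 647.3| = 7.2, so the fork was at either 640.1 Hz or 654.5 Hz.
Filing a prong removes mass and raises the fork's frequency; the adjustment raises the fork's frequency.
The beat rate fell, so the adjustment moved the fork toward 647.3 Hz — it must have started below the reference.

640.1 Hz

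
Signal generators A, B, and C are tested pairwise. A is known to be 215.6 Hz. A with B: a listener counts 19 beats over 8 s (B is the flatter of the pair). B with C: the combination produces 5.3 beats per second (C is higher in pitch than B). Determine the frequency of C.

A–B: Beat frequency = 19/8 = 2.375 Hz.
B is below A, so f_B = 215.6 − 2.375 = 213.225 Hz.
C is above B, so f_C = 213.225 + 5.3 = 218.525 Hz.

218.525 Hz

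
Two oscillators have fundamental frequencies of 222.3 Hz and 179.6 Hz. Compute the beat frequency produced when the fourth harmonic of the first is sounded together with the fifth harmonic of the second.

8.8 Hz

Fourth harmonic of the first: 4·222.3 = 889.2 Hz.
Fifth harmonic of the second: 5·179.6 = 898.0 Hz.
f_beat = |889.2 − 898.0| = 8.8 Hz.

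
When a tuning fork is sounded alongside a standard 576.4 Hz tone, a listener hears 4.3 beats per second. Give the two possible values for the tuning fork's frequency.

572.1 Hz or 580.7 Hz

|f − 576.4| = 4.3, so f = 576.4 ± 4.3.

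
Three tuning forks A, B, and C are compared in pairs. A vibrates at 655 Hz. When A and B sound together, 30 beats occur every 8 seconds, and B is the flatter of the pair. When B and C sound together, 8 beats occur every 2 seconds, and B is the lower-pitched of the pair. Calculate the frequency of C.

655.25 Hz

A–B: Beat frequency = 30/8 = 3.75 Hz.
B is below A, so f_B = 655 − 3.75 = 651.25 Hz.
B–C: Beat frequency = 8/2 = 4 Hz.
C is above B, so f_C = 651.25 + 4 = 655.25 Hz.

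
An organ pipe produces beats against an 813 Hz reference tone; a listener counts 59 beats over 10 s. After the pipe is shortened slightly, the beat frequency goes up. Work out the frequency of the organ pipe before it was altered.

Beat frequency = 59/10 = 5.9 Hz.
|f − 813| = 5.9, so the organ pipe was at either 807.1 Hz or 818.9 Hz.
A shorter pipe has a higher fundamental; the adjustment raises the organ pipe's frequency.
The beat rate rose, so the adjustment moved the organ pipe further from 813 Hz — it was already above the reference.

818.9 Hz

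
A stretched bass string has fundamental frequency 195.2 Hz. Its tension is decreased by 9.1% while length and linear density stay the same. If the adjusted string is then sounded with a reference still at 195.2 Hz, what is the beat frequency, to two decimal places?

For a string, f ∝ √T, so the new frequency is 195.2·√0.909 = 186.1066 Hz.
f_beat = |186.1066 − 195.2| = 9.09 Hz.

9.09 Hz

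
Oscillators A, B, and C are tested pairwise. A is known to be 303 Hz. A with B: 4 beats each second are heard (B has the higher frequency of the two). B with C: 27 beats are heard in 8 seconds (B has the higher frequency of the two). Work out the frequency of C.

B is above A, so f_B = 303 + 4 = 307 Hz.
B–C: Beat frequency = 27/8 = 3.375 Hz.
C is below B, so f_C = 307 − 3.375 = 303.625 Hz.

303.625 Hz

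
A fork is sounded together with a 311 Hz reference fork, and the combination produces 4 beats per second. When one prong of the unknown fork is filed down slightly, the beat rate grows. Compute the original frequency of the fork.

|f − 311| = 4, so the fork was at either 307 Hz or 315 Hz.
Filing a prong removes mass and raises the fork's frequency; the adjustment raises the fork's frequency.
The beat rate rose, so the adjustment moved the fork further from 311 Hz — it was already above the reference.

315 Hz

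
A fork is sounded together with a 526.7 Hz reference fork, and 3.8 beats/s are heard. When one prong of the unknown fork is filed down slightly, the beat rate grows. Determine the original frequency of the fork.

|f − 526.7| = 3.8, so the fork was at either 522.9 Hz or 530.5 Hz.
Filing a prong removes mass and raises the fork's frequency; the adjustment raises the fork's frequency.
The beat rate rose, so the adjustment moved the fork further from 526.7 Hz — it was already above the reference.

530.5 Hz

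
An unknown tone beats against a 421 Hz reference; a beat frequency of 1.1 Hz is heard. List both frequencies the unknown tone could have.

419.9 Hz or 422.1 Hz

|f − 421| = 1.1, so f = 421 ± 1.1.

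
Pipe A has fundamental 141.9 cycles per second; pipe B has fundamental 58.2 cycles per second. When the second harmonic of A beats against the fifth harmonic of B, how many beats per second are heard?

7.2 Hz

Second harmonic of the first: 2·141.9 = 283.8 Hz.
Fifth harmonic of the second: 5·58.2 = 291.0 Hz.
f_beat = |283.8 − 291.0| = 7.2 Hz.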